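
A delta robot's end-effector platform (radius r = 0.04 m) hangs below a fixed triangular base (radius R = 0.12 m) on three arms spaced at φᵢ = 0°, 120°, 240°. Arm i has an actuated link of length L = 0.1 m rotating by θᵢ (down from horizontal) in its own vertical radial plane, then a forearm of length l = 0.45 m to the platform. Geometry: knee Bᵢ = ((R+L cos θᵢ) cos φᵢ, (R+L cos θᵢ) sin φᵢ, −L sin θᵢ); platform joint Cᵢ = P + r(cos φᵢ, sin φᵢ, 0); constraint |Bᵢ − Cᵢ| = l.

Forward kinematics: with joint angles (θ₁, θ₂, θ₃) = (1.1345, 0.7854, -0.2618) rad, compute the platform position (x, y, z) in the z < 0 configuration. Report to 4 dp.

(-0.1487, -0.1436, -0.4199)

arm 1 at φ=0.0°: ρ1 = 0.1223;  S1 = (0.1223, 0.0000, -0.0906)
S2 = (0.1507·cos120.0°, 0.1507·sin120.0°, -0.0707) = (-0.0754, 0.1305, -0.0707)
arm 3 at φ=240.0°: ρ3 = 0.1766;  S3 = (-0.0883, -0.1529, 0.0259)
eliminate P² terms by subtracting sphere 1 from 2 and 3
plane₁₂: -0.3952x+0.2610y+0.0398z = 0.0046
Cramer: x(z) = -0.0159+0.3163z;  y(z) = -0.0066+0.3263z
into |P−S₁|² = l²: 1.2066z² + 0.0896z + -0.1752 = 0;  Δ = 0.8534;  z = -0.4199 or 0.3457 → z<0 root = -0.4199
x = -0.1487, y = -0.1436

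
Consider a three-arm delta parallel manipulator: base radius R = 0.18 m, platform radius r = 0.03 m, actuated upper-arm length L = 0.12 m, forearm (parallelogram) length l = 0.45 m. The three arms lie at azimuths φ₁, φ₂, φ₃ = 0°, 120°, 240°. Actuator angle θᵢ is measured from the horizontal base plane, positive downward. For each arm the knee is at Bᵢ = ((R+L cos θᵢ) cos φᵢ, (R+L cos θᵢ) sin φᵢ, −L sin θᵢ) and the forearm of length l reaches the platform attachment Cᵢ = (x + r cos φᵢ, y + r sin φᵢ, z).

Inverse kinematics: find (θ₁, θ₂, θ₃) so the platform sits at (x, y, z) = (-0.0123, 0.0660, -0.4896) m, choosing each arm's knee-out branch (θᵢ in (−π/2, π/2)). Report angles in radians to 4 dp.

φ1=0.0° → target in arm frame (-0.0123, 0.0660)
  A cos θ + B sin θ = C:  0.1623·cos θ + -0.4896·sin θ = -0.3429
  √(A²+B²)=0.5158;  θ1 = -1.2507+2.2981 ≈ 1.0474
φ2=120.0° → target in arm frame (0.0633, -0.0223)
  e−x'=0.0867;  (l²−L²−(e−x')²−y'²−z²)/2L = -0.2484
  √(A²+B²)=0.4972;  θ2 = -1.3955+2.0940 ≈ 0.6984
φ3=240.0° → target in arm frame (-0.0510, -0.0437)
  A=0.2010, B=-0.4896, C=(l²−L²−A²−y'²−z²)/(2L)=-0.3913
  √(A²+B²)=0.5293;  θ3 = -1.1812+2.4030 ≈ 1.2217

θ₁ = 1.0474, θ₂ = 0.6984, θ₃ = 1.2217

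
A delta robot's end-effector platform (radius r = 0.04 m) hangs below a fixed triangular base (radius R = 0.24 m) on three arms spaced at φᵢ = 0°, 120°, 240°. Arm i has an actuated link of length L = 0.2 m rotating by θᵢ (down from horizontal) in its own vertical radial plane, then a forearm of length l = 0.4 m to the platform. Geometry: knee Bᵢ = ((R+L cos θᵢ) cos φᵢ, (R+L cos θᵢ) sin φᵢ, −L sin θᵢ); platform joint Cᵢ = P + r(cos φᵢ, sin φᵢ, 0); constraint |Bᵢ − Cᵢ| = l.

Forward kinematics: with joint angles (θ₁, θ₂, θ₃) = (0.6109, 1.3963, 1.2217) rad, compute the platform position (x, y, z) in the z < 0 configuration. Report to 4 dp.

(0.1144, -0.0287, -0.4261)

O1 = (0.3638·cos0.0°, 0.3638·sin0.0°, -0.1147) = (0.3638, 0.0000, -0.1147)
arm 2 at φ=120.0°: ρ2 = 0.2347;  O2 = (-0.1174, 0.2033, -0.1970)
φ3=240.0°: virtual centre (-0.1342, -0.2324, -0.1879), radius l
subtract pairs → two planes through P
plane₁₂: -0.9624x+0.4066y+-0.1645z = -0.0516
det = 0.8524;  x = 0.0464+-0.1596z,  y = -0.0173+0.0269z
sphere 1 gives Az²+Bz+C=0 with A=1.0262, B=0.3298, C=-0.0458;  B²−4AC=0.2966;  roots -0.4261, 0.1047;  negative root z = -0.4261
x = 0.1144, y = -0.0287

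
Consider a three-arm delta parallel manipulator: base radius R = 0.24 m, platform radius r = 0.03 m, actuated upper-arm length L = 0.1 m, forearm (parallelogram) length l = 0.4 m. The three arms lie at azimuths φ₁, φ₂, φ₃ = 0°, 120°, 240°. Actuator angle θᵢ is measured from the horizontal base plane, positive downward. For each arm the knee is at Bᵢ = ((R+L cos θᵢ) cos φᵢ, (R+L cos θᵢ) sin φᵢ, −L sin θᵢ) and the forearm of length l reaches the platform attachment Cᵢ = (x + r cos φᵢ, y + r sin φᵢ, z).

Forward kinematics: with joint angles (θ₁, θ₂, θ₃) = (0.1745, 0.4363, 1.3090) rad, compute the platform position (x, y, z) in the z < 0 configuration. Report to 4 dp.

(0.0617, 0.0714, -0.3240)

arm 1 at φ=0.0°: (R−r)+L cos θ1 = 0.3085;  S1 = (0.3085, 0.0000, -0.0174)
S2 = (0.3006·cos120.0°, 0.3006·sin120.0°, -0.0423) = (-0.1503, 0.2604, -0.0423)
arm 3 at φ=240.0°: (R−r)+L cos θ3 = 0.2359;  S3 = (-0.1179, -0.2043, -0.0966)
subtract pairs → two planes through P
plane₁₂: -0.9176x+0.5207y+-0.0498z = -0.0033
Cramer: x(z) = 0.0210-0.1256z;  y(z) = 0.0307-0.1257z
sphere 1 gives Az²+Bz+C=0 with A=1.0316, B=0.0992, C=-0.0761;  B²−4AC=0.3240;  roots -0.3240, 0.2278;  negative root z = -0.3240
x = 0.0617, y = 0.0714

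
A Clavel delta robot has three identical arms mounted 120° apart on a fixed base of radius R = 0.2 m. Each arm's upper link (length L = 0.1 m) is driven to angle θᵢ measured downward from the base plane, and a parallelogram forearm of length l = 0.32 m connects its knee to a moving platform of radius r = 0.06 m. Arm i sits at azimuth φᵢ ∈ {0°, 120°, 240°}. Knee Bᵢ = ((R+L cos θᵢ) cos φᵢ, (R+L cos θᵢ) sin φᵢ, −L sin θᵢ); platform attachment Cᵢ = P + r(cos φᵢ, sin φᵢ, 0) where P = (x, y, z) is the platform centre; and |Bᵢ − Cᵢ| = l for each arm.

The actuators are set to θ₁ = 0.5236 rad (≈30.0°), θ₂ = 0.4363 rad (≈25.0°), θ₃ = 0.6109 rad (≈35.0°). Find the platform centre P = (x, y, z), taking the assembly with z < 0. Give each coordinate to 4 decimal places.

(0.0001, 0.0137, -0.2757)

φ1=0.0°: virtual centre (0.2266, 0.0000, -0.0500), radius l
arm 2 at φ=120.0°: e+L cos θ2 = 0.2306;  O2 = (-0.1153, 0.1997, -0.0423)
φ3=240.0°: virtual centre (-0.1110, -0.1922, -0.0574), radius l
subtract pairs → two planes through P
[-0.6838 0.3995 0.0155]·P = 0.0011;  [-0.6751 -0.3844 -0.0147]·P = -0.0013
det = 0.5325;  x = 0.0002+0.0001z,  y = 0.0031+-0.0385z
quadratic in z: (1.0015)z²+(0.0997)z+(-0.0486)=0, √Δ=0.4524 → z ∈ {-0.2757, 0.1761}; z = -0.2757 (taking z<0)
x = 0.0001, y = 0.0137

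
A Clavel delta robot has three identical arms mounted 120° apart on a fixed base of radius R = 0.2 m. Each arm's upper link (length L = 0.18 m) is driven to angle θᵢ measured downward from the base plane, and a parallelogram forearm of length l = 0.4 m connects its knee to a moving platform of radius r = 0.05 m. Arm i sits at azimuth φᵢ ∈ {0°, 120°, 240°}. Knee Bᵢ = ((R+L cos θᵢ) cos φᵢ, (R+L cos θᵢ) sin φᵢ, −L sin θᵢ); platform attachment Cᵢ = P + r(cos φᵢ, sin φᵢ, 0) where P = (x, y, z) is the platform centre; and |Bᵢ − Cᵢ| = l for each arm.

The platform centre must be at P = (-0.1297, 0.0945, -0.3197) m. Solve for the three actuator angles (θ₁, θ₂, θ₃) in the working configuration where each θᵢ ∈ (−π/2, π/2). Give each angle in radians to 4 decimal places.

θ₁ = 1.1346, θ₂ = -0.1744, θ₃ = 0.6984

arm 1 (φ=0.0°): x'=-0.1297, y'=0.0945
  e−x'=0.2797;  (l²−L²−(e−x')²−y'²−z²)/2L = -0.1716
  θ1 = atan2(B,A) + arccos(C/0.4248) = 1.1346
rotate P by −φ2: (0.1467, 0.0651, -0.3197)
  A=0.0033, B=-0.3197, C=(l²−L²−A²−y'²−z²)/(2L)=0.0587
  √(A²+B²)=0.3197;  θ2 = -1.5604+1.3860 ≈ -0.1744
arm 3 (φ=240.0°): x'=-0.0170, y'=-0.1596
  A=0.1670, B=-0.3197, C=(l²−L²−A²−y'²−z²)/(2L)=-0.0777
  √(A²+B²)=0.3607;  θ3 = -1.0894+1.7878 ≈ 0.6984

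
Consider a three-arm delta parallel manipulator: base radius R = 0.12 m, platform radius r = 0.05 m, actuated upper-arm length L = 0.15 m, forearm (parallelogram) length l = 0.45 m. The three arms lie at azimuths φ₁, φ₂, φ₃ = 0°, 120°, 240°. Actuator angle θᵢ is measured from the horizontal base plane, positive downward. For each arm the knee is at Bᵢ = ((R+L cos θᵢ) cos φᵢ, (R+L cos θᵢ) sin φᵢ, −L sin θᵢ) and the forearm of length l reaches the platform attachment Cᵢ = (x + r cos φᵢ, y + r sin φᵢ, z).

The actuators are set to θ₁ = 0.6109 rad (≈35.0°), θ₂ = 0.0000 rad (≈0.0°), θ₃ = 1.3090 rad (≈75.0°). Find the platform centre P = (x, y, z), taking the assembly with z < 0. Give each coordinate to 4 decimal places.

(0.0298, 0.2488, -0.4237)

arm 1 at φ=0.0°: e+L cos θ1 = 0.1929;  O1 = (0.1929, 0.0000, -0.0860)
φ2=120.0°: virtual centre (-0.1100, 0.1905, 0.0000), radius l
O3 = (0.1088·cos240.0°, 0.1088·sin240.0°, -0.1449) = (-0.0544, -0.0942, -0.1449)
eliminate P² terms by subtracting sphere 1 from 2 and 3
[-0.6057 0.3811 0.1721]·P = 0.0038;  [-0.4946 -0.1885 -0.1177]·P = -0.0118
det = 0.3026;  x = 0.0125+-0.0410z,  y = 0.0298+-0.5168z
into |P−O₁|² = l²: 1.2688z² + 0.1561z + -0.1617 = 0;  Δ = 0.8448;  z = -0.4237 or 0.3007 → z<0 root = -0.4237
x = 0.0298, y = 0.2488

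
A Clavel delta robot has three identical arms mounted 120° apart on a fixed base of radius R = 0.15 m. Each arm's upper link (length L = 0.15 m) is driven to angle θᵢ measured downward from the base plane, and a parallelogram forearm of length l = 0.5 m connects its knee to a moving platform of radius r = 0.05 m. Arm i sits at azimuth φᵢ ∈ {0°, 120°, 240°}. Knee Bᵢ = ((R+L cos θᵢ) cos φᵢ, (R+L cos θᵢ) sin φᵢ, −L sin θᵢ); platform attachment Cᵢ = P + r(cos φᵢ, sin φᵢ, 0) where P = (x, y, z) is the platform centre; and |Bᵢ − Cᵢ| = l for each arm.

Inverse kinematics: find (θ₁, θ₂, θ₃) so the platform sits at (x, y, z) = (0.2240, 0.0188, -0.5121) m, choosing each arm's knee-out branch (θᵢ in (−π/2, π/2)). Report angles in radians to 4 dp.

θ₁ = 0.0875, θ₂ = 1.1344, θ₃ = 1.2216

rotate P by −φ1: (0.2240, 0.0188, -0.5121)
  A cos θ + B sin θ = C:  -0.1240·cos θ + -0.5121·sin θ = -0.1683
  θ1 = atan2(B,A) + arccos(C/0.5269) = 0.0875
arm 2 (φ=120.0°): x'=-0.0957, y'=-0.2034
  A cos θ + B sin θ = C:  0.1957·cos θ + -0.5121·sin θ = -0.3814
  θ2 = atan2(B,A) + arccos(C/0.5482) = 1.1344
φ3=240.0° → target in arm frame (-0.1283, 0.1846)
  A=0.2283, B=-0.5121, C=(l²−L²−A²−y'²−z²)/(2L)=-0.4031
  γ=atan2(-0.5121,0.2283)=-1.1515;  ψ=arccos(-0.7190)=2.3731;  θ3=γ+ψ≈1.2216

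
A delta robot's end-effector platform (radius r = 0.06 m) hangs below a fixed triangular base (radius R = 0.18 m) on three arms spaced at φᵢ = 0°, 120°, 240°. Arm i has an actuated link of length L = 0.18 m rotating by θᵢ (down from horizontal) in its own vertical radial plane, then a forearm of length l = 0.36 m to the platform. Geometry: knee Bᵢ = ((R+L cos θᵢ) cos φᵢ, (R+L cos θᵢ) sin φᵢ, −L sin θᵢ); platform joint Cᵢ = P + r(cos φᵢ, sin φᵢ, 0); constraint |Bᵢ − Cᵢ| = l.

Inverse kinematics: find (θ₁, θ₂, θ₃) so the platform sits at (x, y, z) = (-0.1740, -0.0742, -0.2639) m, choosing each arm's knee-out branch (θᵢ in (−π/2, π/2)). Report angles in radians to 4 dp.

arm 1 (φ=0.0°): x'=-0.1740, y'=-0.0742
  A=0.2940, B=-0.2639, C=(l²−L²−A²−y'²−z²)/(2L)=-0.1788
  γ=atan2(-0.2639,0.2940)=-0.7315;  ψ=arccos(-0.4527)=2.0406;  θ1=γ+ψ≈1.3091
rotate P by −φ2: (0.0227, 0.1878, -0.2639)
  A=0.0973, B=-0.2639, C=(l²−L²−A²−y'²−z²)/(2L)=-0.0477
  √(A²+B²)=0.2813;  θ2 = -1.2177+1.7412 ≈ 0.5235
arm 3 (φ=240.0°): x'=0.1513, y'=-0.1136
  A cos θ + B sin θ = C:  -0.0313·cos θ + -0.2639·sin θ = 0.0380
  √(A²+B²)=0.2657;  θ3 = -1.6887+1.4273 ≈ -0.2614

θ₁ = 1.3091, θ₂ = 0.5235, θ₃ = -0.2614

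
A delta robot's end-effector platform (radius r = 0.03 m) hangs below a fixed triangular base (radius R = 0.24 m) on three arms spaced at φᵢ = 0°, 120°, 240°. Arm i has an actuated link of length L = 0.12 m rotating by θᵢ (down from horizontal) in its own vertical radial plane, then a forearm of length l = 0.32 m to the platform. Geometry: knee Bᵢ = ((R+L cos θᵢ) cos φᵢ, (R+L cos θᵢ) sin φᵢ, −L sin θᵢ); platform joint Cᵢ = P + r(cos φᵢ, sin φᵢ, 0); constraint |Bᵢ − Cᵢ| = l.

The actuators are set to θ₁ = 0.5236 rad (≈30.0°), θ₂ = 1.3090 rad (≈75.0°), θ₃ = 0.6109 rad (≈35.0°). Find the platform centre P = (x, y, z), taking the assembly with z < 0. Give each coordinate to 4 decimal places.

(0.0368, -0.0532, -0.2110)

arm 1 at φ=0.0°: e+L cos θ1 = 0.3139;  S1 = (0.3139, 0.0000, -0.0600)
φ2=120.0°: virtual centre (-0.1205, 0.2088, -0.1159), radius l
arm 3 at φ=240.0°: e+L cos θ3 = 0.3083;  S3 = (-0.1541, -0.2670, -0.0688)
subtract pairs → two planes through P
plane₁₂: -0.8689x+0.4175y+-0.1118z = -0.0306
Cramer: x(z) = 0.0203-0.0785z;  y(z) = -0.0311+0.1045z
into |P−S₁|² = l²: 1.0171z² + 0.1596z + -0.0116 = 0;  Δ = 0.0727;  z = -0.2110 or 0.0541 → z<0 root = -0.2110
x = 0.0368, y = -0.0532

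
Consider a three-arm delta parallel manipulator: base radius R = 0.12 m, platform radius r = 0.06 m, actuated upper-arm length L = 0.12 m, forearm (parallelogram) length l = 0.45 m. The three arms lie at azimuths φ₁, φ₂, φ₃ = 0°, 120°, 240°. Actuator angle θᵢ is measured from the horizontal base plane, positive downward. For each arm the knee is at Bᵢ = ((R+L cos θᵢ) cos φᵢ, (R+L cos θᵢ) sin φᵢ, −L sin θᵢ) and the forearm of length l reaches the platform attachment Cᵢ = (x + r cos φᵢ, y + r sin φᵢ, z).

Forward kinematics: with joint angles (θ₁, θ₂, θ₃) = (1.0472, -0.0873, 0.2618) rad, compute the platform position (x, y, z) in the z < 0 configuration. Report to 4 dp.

arm 1 at φ=0.0°: ρ1 = 0.1200;  O1 = (0.1200, 0.0000, -0.1039)
φ2=120.0°: virtual centre (-0.0898, 0.1555, 0.0105), radius l
O3 = (0.1759·cos240.0°, 0.1759·sin240.0°, -0.0311) = (-0.0880, -0.1523, -0.0311)
subtract pairs → two planes through P
[-0.4195 0.3110 0.2288]·P = 0.0071;  [-0.4159 -0.3047 0.1457]·P = 0.0067
det = 0.2572;  x = -0.0166+0.4473z,  y = 0.0006+-0.1322z
quadratic in z: (1.2175)z²+(0.0855)z+(-0.1730)=0, √Δ=0.9220 → z ∈ {-0.4137, 0.3435}; z = -0.4137 (taking z<0)
x = -0.2016, y = 0.0553

(-0.2016, 0.0553, -0.4137)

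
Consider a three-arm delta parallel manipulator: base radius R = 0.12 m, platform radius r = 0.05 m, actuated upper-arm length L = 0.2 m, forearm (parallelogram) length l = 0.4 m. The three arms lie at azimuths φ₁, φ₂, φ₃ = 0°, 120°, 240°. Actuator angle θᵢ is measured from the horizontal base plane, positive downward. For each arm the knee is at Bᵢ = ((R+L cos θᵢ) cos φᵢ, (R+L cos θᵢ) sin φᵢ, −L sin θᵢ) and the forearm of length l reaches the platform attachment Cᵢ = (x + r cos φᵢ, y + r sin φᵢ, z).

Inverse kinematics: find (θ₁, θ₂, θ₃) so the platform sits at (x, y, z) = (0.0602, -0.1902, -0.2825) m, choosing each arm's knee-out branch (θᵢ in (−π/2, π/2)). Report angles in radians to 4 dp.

arm 1 (φ=0.0°): x'=0.0602, y'=-0.1902
  A=0.0098, B=-0.2825, C=(l²−L²−A²−y'²−z²)/(2L)=0.0098
  γ=atan2(-0.2825,0.0098)=-1.5361;  ψ=arccos(0.0347)=1.5361;  θ1=γ+ψ≈0.0000
arm 2 (φ=120.0°): x'=-0.1948, y'=0.0430
  A cos θ + B sin θ = C:  0.2648·cos θ + -0.2825·sin θ = -0.0795
  θ2 = atan2(B,A) + arccos(C/0.3872) = 0.9598
arm 3 (φ=240.0°): x'=0.1346, y'=0.1472
  A=-0.0646, B=-0.2825, C=(l²−L²−A²−y'²−z²)/(2L)=0.0359
  θ3 = atan2(B,A) + arccos(C/0.2898) = -0.3489

θ₁ = 0.0000, θ₂ = 0.9598, θ₃ = -0.3489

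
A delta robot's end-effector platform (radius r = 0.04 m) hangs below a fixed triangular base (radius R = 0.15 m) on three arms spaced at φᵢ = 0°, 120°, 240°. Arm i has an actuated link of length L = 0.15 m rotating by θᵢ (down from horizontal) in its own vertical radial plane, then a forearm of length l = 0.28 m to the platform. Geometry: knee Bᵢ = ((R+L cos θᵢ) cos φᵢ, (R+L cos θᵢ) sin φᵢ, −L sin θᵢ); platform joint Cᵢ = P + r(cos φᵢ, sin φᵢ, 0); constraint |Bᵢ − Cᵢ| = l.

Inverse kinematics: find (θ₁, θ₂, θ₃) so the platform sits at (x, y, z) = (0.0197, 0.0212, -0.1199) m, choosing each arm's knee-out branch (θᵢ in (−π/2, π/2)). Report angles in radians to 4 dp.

rotate P by −φ1: (0.0197, 0.0212, -0.1199)
  A=0.0903, B=-0.1199, C=(l²−L²−A²−y'²−z²)/(2L)=0.1097
  γ=atan2(-0.1199,0.0903)=-0.9253;  ψ=arccos(0.7311)=0.7509;  θ1=γ+ψ≈-0.1744
rotate P by −φ2: (0.0085, -0.0277, -0.1199)
  e−x'=0.1015;  (l²−L²−(e−x')²−y'²−z²)/2L = 0.1015
  θ2 = atan2(B,A) + arccos(C/0.1571) = -0.0003
rotate P by −φ3: (-0.0282, 0.0065, -0.1199)
  A=0.1382, B=-0.1199, C=(l²−L²−A²−y'²−z²)/(2L)=0.0746
  √(A²+B²)=0.1830;  θ3 = -0.7146+1.1508 ≈ 0.4363

θ₁ = -0.1744, θ₂ = -0.0003, θ₃ = 0.4363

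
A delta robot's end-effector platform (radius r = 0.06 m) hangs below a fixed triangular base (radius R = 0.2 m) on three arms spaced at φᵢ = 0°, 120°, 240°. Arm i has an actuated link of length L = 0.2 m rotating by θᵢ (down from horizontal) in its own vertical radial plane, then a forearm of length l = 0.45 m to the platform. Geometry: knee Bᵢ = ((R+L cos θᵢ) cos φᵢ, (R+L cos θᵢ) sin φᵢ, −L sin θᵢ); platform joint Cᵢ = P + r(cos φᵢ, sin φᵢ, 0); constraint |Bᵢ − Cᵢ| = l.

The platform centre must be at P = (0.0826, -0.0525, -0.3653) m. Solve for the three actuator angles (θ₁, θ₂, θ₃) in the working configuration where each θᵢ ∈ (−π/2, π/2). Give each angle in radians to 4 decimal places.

arm 1 (φ=0.0°): x'=0.0826, y'=-0.0525
  A=0.0574, B=-0.3653, C=(l²−L²−A²−y'²−z²)/(2L)=0.0575
  θ1 = atan2(B,A) + arccos(C/0.3698) = -0.0003
arm 2 (φ=120.0°): x'=-0.0868, y'=-0.0453
  A=0.2268, B=-0.3653, C=(l²−L²−A²−y'²−z²)/(2L)=-0.0610
  γ=atan2(-0.3653,0.2268)=-1.0152;  ψ=arccos(-0.1420)=1.7133;  θ2=γ+ψ≈0.6980
φ3=240.0° → target in arm frame (0.0042, 0.0978)
  A cos θ + B sin θ = C:  0.1358·cos θ + -0.3653·sin θ = 0.0026
  √(A²+B²)=0.3897;  θ3 = -1.2148+1.5641 ≈ 0.3493

θ₁ = -0.0003, θ₂ = 0.6980, θ₃ = 0.3493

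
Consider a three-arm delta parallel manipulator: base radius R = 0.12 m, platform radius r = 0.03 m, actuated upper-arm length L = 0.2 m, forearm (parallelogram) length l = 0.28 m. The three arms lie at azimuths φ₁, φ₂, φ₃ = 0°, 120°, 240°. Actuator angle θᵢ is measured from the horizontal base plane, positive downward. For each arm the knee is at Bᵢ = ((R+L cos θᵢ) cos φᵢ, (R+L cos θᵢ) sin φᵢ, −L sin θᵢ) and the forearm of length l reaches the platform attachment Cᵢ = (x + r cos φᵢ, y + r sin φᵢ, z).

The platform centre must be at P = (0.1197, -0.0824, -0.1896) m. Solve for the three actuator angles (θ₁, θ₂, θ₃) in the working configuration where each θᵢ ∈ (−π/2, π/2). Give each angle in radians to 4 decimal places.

φ1=0.0° → target in arm frame (0.1197, -0.0824)
  e−x'=-0.0297;  (l²−L²−(e−x')²−y'²−z²)/2L = -0.0131
  √(A²+B²)=0.1919;  θ1 = -1.7262+1.6388 ≈ -0.0873
rotate P by −φ2: (-0.1312, -0.0625, -0.1896)
  A cos θ + B sin θ = C:  0.2212·cos θ + -0.1896·sin θ = -0.1260
  γ=atan2(-0.1896,0.2212)=-0.7086;  ψ=arccos(-0.4323)=2.0179;  θ2=γ+ψ≈1.3093
rotate P by −φ3: (0.0115, 0.1449, -0.1896)
  A=0.0785, B=-0.1896, C=(l²−L²−A²−y'²−z²)/(2L)=-0.0617
  θ3 = atan2(B,A) + arccos(C/0.2052) = 0.6981

θ₁ = -0.0873, θ₂ = 1.3093, θ₃ = 0.6981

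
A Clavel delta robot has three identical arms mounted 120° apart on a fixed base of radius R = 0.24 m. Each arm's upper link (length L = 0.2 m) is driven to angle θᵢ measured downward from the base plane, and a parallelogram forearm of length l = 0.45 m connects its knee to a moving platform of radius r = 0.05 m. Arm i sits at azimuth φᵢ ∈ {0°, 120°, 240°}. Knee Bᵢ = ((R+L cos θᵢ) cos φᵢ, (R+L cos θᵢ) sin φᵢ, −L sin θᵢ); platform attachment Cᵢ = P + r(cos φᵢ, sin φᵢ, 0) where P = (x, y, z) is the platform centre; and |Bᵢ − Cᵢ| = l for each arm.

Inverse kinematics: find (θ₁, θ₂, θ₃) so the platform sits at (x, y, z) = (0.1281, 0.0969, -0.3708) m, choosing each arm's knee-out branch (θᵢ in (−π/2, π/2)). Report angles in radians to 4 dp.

arm 1 (φ=0.0°): x'=0.1281, y'=0.0969
  A cos θ + B sin θ = C:  0.0619·cos θ + -0.3708·sin θ = 0.0295
  √(A²+B²)=0.3759;  θ1 = -1.4054+1.4923 ≈ 0.0870
arm 2 (φ=120.0°): x'=0.0199, y'=-0.1594
  A cos θ + B sin θ = C:  0.1701·cos θ + -0.3708·sin θ = -0.0734
  θ2 = atan2(B,A) + arccos(C/0.4080) = 0.6110
arm 3 (φ=240.0°): x'=-0.1480, y'=0.0625
  A cos θ + B sin θ = C:  0.3380·cos θ + -0.3708·sin θ = -0.2328
  √(A²+B²)=0.5017;  θ3 = -0.8317+2.0533 ≈ 1.2216

θ₁ = 0.0870, θ₂ = 0.6110, θ₃ = 1.2216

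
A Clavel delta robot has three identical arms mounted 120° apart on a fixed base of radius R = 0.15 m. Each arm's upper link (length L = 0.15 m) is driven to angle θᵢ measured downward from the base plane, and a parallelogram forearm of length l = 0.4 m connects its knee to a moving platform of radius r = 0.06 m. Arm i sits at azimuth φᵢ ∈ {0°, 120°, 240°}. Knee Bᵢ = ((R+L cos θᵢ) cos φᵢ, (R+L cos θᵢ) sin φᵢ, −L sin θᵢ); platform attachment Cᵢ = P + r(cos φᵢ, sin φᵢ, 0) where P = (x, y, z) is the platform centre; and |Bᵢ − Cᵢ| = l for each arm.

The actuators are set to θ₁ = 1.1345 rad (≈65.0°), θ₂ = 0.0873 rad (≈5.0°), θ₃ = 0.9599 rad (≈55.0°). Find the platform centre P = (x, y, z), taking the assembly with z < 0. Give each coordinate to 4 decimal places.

φ1=0.0°: virtual centre (0.1534, 0.0000, -0.1359), radius l
arm 2 at φ=120.0°: e+L cos θ2 = 0.2394;  centre 2 = (-0.1197, 0.2074, -0.0131)
centre 3 = (0.1760·cos240.0°, 0.1760·sin240.0°, -0.1229) = (-0.0880, -0.1525, -0.1229)
subtract pairs → two planes through P
[-0.5462 0.4147 0.2457]·P = 0.0155;  [-0.4828 -0.3049 0.0262]·P = 0.0041
det = 0.3668;  x = -0.0175+0.2339z,  y = 0.0143+-0.2845z
quadratic in z: (1.1357)z²+(0.1838)z+(-0.1121)=0, √Δ=0.7369 → z ∈ {-0.4054, 0.2435}; z = -0.4054 (taking z<0)
x = -0.1123, y = 0.1297

(-0.1123, 0.1297, -0.4054)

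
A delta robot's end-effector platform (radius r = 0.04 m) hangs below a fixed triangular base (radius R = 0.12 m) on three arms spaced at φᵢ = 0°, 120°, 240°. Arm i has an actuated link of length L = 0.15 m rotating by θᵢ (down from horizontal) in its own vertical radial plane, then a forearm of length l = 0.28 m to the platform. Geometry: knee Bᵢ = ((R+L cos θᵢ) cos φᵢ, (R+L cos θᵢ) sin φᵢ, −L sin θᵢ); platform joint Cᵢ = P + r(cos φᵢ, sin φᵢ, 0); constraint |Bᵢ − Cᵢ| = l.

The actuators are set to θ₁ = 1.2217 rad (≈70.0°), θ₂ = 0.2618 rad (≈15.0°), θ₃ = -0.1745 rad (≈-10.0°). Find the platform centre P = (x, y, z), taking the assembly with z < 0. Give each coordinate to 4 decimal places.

φ1=0.0°: virtual centre (0.1313, 0.0000, -0.1410), radius l
arm 2 at φ=120.0°: e+L cos θ2 = 0.2249;  O2 = (-0.1124, 0.1948, -0.0388)
arm 3 at φ=240.0°: e+L cos θ3 = 0.2277;  O3 = (-0.1139, -0.1972, 0.0260)
eliminate P² terms by subtracting sphere 1 from 2 and 3
[-0.4875 0.3895 0.2043]·P = 0.0150;  [-0.4903 -0.3944 0.3340]·P = 0.0154
Cramer: x(z) = -0.0311+0.5496z;  y(z) = -0.0005+0.1635z
quadratic in z: (1.3288)z²+(0.1032)z+(-0.0322)=0, √Δ=0.4261 → z ∈ {-0.1992, 0.1215}; z = -0.1992 (taking z<0)
x = -0.1406, y = -0.0330

(-0.1406, -0.0330, -0.1992)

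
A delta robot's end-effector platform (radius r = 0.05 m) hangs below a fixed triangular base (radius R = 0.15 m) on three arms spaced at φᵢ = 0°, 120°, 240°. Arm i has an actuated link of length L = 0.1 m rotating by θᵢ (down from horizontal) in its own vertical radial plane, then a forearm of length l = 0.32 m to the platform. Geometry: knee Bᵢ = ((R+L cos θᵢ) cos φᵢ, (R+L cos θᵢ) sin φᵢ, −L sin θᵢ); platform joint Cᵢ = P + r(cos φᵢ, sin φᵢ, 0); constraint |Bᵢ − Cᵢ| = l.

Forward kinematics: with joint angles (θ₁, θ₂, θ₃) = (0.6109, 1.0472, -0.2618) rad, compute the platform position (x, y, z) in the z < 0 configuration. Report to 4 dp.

arm 1 at φ=0.0°: e+L cos θ1 = 0.1819;  centre 1 = (0.1819, 0.0000, -0.0574)
arm 2 at φ=120.0°: e+L cos θ2 = 0.1500;  centre 2 = (-0.0750, 0.1299, -0.0866)
arm 3 at φ=240.0°: e+L cos θ3 = 0.1966;  centre 3 = (-0.0983, -0.1703, 0.0259)
|centre ₂|²−|centre ₁|² = -0.0064;  |centre ₃|²−|centre ₁|² = 0.0029
linear system: -0.5138x+0.2598y = -0.0064−-0.0585z; -0.5604x+-0.3405y = 0.0029−0.1665z
det = 0.3206;  x = 0.0044+0.0728z,  y = -0.0159+0.3691z
into |P−centre ₁|² = l²: 1.1415z² + 0.0772z + -0.0673 = 0;  Δ = 0.3135;  z = -0.2790 or 0.2114 → z<0 root = -0.2790
x = -0.0159, y = -0.1189

(-0.0159, -0.1189, -0.2790)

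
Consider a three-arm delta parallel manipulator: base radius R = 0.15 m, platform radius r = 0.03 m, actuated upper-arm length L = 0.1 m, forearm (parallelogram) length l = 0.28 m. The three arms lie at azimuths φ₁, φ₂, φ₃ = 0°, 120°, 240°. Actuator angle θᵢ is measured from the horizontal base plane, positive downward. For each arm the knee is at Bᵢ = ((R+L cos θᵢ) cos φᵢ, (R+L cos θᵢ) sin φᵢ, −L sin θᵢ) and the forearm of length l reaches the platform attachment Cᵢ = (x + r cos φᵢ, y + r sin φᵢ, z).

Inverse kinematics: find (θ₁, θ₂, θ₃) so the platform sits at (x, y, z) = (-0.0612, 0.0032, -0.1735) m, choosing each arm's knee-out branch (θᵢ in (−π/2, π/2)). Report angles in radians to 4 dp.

θ₁ = 0.6982, θ₂ = -0.3491, θ₃ = -0.2630

arm 1 (φ=0.0°): x'=-0.0612, y'=0.0032
  e−x'=0.1812;  (l²−L²−(e−x')²−y'²−z²)/2L = 0.0273
  θ1 = atan2(B,A) + arccos(C/0.2509) = 0.6982
φ2=120.0° → target in arm frame (0.0334, 0.0514)
  e−x'=0.0866;  (l²−L²−(e−x')²−y'²−z²)/2L = 0.1408
  √(A²+B²)=0.1939;  θ2 = -1.1077+0.7586 ≈ -0.3491
φ3=240.0° → target in arm frame (0.0278, -0.0546)
  e−x'=0.0922;  (l²−L²−(e−x')²−y'²−z²)/2L = 0.1341
  √(A²+B²)=0.1965;  θ3 = -1.0825+0.8195 ≈ -0.2630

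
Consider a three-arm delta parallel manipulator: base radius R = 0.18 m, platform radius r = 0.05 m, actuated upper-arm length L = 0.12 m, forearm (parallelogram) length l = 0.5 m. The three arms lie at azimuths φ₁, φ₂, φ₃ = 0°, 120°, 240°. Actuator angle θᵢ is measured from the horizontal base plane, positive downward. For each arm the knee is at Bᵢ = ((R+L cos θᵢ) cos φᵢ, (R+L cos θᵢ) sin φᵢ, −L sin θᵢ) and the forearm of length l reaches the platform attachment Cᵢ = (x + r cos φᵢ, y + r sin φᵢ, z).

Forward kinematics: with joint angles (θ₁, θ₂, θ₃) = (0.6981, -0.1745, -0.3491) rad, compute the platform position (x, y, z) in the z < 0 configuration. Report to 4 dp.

arm 1 at φ=0.0°: e+L cos θ1 = 0.2219;  centre 1 = (0.2219, 0.0000, -0.0771)
φ2=120.0°: virtual centre (-0.1241, 0.2149, 0.0208), radius l
φ3=240.0°: virtual centre (-0.1214, -0.2102, 0.0410), radius l
subtract pairs → two planes through P
linear system: -0.6920x+0.4299y = 0.0068−0.1959z; -0.6866x+-0.4205y = 0.0054−0.2364z
det = 0.5861;  x = -0.0089+0.3139z,  y = 0.0016+0.0495z
into |P−centre ₁|² = l²: 1.1010z² + 0.0095z + -0.1908 = 0;  Δ = 0.8403;  z = -0.4206 or 0.4120 → z<0 root = -0.4206
x = -0.1409, y = -0.0192

(-0.1409, -0.0192, -0.4206)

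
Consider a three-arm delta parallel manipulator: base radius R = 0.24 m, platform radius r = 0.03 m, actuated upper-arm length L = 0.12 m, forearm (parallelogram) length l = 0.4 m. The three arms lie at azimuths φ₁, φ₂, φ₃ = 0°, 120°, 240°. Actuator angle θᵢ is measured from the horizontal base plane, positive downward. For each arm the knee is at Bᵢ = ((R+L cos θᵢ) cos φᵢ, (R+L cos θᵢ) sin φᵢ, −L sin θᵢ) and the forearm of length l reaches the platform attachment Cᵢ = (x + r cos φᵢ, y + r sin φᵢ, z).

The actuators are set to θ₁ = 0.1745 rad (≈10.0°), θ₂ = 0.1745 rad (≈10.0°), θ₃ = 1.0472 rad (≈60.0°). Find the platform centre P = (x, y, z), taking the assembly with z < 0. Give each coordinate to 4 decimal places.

φ1=0.0°: virtual centre (0.3282, 0.0000, -0.0208), radius l
φ2=120.0°: virtual centre (-0.1641, 0.2842, -0.0208), radius l
arm 3 at φ=240.0°: e+L cos θ3 = 0.2700;  centre 3 = (-0.1350, -0.2338, -0.1039)
eliminate P² terms by subtracting sphere 1 from 2 and 3
plane₁₂: -0.9845x+0.5684y+0.0000z = 0.0000
Cramer: x(z) = 0.0141-0.0957z;  y(z) = 0.0244-0.1658z
into |P−centre ₁|² = l²: 1.0366z² + 0.0937z + -0.0603 = 0;  Δ = 0.2589;  z = -0.2906 or 0.2002 → z<0 root = -0.2906
x = 0.0419, y = 0.0725

(0.0419, 0.0725, -0.2906)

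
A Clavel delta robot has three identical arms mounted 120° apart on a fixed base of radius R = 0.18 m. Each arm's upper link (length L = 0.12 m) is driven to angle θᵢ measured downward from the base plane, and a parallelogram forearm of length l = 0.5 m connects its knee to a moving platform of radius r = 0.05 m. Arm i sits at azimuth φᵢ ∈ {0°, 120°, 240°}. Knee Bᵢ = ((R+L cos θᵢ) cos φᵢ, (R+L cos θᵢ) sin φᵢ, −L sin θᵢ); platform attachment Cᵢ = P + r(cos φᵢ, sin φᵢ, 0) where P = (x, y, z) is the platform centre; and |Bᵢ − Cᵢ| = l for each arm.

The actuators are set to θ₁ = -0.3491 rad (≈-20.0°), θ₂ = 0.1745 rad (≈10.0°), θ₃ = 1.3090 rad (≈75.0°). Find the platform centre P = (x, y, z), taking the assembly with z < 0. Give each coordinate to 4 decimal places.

(0.1671, 0.1663, -0.4244)

arm 1 at φ=0.0°: e+L cos θ1 = 0.2428;  O1 = (0.2428, 0.0000, 0.0410)
φ2=120.0°: virtual centre (-0.1241, 0.2149, -0.0208), radius l
O3 = (0.1611·cos240.0°, 0.1611·sin240.0°, -0.1159) = (-0.0805, -0.1395, -0.1159)
eliminate P² terms by subtracting sphere 1 from 2 and 3
linear system: -0.7337x+0.4299y = 0.0014−-0.1238z; -0.6466x+-0.2790y = -0.0212−-0.3139z
Cramer: x(z) = 0.0181-0.3511z;  y(z) = 0.0342-0.3114z
into |P−O₁|² = l²: 1.2203z² + 0.0544z + -0.1967 = 0;  Δ = 0.9630;  z = -0.4244 or 0.3798 → z<0 root = -0.4244
x = 0.1671, y = 0.1663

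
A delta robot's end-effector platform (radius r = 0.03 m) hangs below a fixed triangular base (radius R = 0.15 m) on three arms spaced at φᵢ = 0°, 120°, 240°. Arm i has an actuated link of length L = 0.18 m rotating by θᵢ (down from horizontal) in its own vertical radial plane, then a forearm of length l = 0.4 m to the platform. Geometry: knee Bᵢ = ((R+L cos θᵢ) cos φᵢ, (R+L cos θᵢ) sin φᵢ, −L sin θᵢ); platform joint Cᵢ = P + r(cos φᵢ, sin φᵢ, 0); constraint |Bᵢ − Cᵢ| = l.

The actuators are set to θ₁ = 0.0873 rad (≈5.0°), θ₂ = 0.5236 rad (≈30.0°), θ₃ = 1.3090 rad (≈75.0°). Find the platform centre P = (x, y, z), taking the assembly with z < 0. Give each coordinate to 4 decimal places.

(0.1396, 0.1324, -0.3577)

φ1=0.0°: virtual centre (0.2993, 0.0000, -0.0157), radius l
centre 2 = (0.2759·cos120.0°, 0.2759·sin120.0°, -0.0900) = (-0.1379, 0.2389, -0.0900)
centre 3 = (0.1666·cos240.0°, 0.1666·sin240.0°, -0.1739) = (-0.0833, -0.1443, -0.1739)
|centre ₂|²−|centre ₁|² = -0.0056;  |centre ₃|²−|centre ₁|² = -0.0319
plane₁₂: -0.8745x+0.4778y+-0.1486z = -0.0056
det = 0.6180;  x = 0.0273+-0.3140z,  y = 0.0381+-0.2636z
sphere 1 gives Az²+Bz+C=0 with A=1.1681, B=0.1821, C=-0.0843;  B²−4AC=0.4270;  roots -0.3577, 0.2017;  negative root z = -0.3577
x = 0.1396, y = 0.1324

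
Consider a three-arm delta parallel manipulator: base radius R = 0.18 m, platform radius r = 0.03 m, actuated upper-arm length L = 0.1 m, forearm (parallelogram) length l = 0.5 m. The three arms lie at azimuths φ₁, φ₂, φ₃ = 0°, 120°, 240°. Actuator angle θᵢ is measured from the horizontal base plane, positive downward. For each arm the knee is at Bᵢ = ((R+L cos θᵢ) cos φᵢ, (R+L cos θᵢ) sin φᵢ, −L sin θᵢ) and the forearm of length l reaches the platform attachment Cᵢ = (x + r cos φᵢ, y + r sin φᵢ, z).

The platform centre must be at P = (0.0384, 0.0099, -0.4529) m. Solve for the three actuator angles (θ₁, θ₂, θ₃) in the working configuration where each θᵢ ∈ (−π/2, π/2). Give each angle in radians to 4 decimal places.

φ1=0.0° → target in arm frame (0.0384, 0.0099)
  e−x'=0.1116;  (l²−L²−(e−x')²−y'²−z²)/2L = 0.1116
  √(A²+B²)=0.4664;  θ1 = -1.3292+1.3291 ≈ -0.0001
arm 2 (φ=120.0°): x'=-0.0106, y'=-0.0382
  A=0.1606, B=-0.4529, C=(l²−L²−A²−y'²−z²)/(2L)=0.0381
  √(A²+B²)=0.4805;  θ2 = -1.2300+1.4914 ≈ 0.2614
arm 3 (φ=240.0°): x'=-0.0278, y'=0.0283
  A cos θ + B sin θ = C:  0.1778·cos θ + -0.4529·sin θ = 0.0124
  √(A²+B²)=0.4865;  θ3 = -1.1968+1.5453 ≈ 0.3486

θ₁ = -0.0001, θ₂ = 0.2614, θ₃ = 0.3486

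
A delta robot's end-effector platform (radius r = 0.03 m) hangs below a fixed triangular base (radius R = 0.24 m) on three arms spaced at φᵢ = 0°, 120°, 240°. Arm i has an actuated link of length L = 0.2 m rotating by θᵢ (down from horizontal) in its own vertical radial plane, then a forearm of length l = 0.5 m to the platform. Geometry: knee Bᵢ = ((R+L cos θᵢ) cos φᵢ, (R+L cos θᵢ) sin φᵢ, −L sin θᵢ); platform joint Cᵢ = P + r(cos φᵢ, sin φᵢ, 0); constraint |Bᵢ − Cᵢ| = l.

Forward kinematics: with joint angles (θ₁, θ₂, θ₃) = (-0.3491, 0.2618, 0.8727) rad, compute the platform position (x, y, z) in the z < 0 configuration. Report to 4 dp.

(0.1112, 0.0794, -0.3335)

arm 1 at φ=0.0°: ρ1 = 0.3979;  centre 1 = (0.3979, 0.0000, 0.0684)
arm 2 at φ=120.0°: ρ2 = 0.4032;  centre 2 = (-0.2016, 0.3492, -0.0518)
centre 3 = (0.3386·cos240.0°, 0.3386·sin240.0°, -0.1532) = (-0.1693, -0.2932, -0.1532)
subtract pairs → two planes through P
[-1.1991 0.6983 -0.2403]·P = 0.0022;  [-1.1344 -0.5864 -0.4432]·P = -0.0249
Cramer: x(z) = 0.0108-0.3013z;  y(z) = 0.0217-0.1731z
into |P−centre ₁|² = l²: 1.1207z² + 0.0889z + -0.0950 = 0;  Δ = 0.4336;  z = -0.3335 or 0.2541 → z<0 root = -0.3335
x = 0.1112, y = 0.0794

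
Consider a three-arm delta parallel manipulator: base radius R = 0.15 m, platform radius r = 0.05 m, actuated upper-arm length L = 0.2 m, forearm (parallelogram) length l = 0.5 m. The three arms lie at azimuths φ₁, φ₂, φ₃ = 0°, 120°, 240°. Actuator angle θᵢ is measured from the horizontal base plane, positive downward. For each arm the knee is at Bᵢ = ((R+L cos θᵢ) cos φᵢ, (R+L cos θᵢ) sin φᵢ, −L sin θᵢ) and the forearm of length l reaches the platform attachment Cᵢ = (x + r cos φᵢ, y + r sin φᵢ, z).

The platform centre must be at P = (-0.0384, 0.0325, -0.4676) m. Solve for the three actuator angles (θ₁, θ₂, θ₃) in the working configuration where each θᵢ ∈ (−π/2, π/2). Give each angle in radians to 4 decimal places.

θ₁ = 0.4363, θ₂ = 0.1744, θ₃ = 0.3488

arm 1 (φ=0.0°): x'=-0.0384, y'=0.0325
  e−x'=0.1384;  (l²−L²−(e−x')²−y'²−z²)/2L = -0.0722
  √(A²+B²)=0.4877;  θ1 = -1.2830+1.7193 ≈ 0.4363
φ2=120.0° → target in arm frame (0.0473, 0.0170)
  A=0.0527, B=-0.4676, C=(l²−L²−A²−y'²−z²)/(2L)=-0.0293
  θ2 = atan2(B,A) + arccos(C/0.4706) = 0.1744
arm 3 (φ=240.0°): x'=-0.0089, y'=-0.0495
  e−x'=0.1089;  (l²−L²−(e−x')²−y'²−z²)/2L = -0.0574
  γ=atan2(-0.4676,0.1089)=-1.3419;  ψ=arccos(-0.1196)=1.6907;  θ3=γ+ψ≈0.3488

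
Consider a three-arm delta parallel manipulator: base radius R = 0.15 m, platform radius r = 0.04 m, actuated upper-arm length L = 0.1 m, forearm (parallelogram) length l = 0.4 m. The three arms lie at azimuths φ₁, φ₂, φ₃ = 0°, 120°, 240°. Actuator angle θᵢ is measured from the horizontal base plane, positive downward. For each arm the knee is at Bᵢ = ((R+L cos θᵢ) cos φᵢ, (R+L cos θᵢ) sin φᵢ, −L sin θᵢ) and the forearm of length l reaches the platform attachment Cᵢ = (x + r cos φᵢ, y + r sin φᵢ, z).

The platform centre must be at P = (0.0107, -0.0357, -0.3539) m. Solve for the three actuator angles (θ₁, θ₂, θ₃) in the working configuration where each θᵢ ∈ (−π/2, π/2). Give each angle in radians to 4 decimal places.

rotate P by −φ1: (0.0107, -0.0357, -0.3539)
  A=0.0993, B=-0.3539, C=(l²−L²−A²−y'²−z²)/(2L)=0.0681
  γ=atan2(-0.3539,0.0993)=-1.2972;  ψ=arccos(0.1853)=1.3845;  θ1=γ+ψ≈0.0872
rotate P by −φ2: (-0.0363, 0.0086, -0.3539)
  e−x'=0.1463;  (l²−L²−(e−x')²−y'²−z²)/2L = 0.0164
  γ=atan2(-0.3539,0.1463)=-1.1789;  ψ=arccos(0.0429)=1.5279;  θ2=γ+ψ≈0.3490
φ3=240.0° → target in arm frame (0.0256, 0.0271)
  A cos θ + B sin θ = C:  0.0844·cos θ + -0.3539·sin θ = 0.0845
  θ3 = atan2(B,A) + arccos(C/0.3638) = -0.0001

θ₁ = 0.0872, θ₂ = 0.3490, θ₃ = -0.0001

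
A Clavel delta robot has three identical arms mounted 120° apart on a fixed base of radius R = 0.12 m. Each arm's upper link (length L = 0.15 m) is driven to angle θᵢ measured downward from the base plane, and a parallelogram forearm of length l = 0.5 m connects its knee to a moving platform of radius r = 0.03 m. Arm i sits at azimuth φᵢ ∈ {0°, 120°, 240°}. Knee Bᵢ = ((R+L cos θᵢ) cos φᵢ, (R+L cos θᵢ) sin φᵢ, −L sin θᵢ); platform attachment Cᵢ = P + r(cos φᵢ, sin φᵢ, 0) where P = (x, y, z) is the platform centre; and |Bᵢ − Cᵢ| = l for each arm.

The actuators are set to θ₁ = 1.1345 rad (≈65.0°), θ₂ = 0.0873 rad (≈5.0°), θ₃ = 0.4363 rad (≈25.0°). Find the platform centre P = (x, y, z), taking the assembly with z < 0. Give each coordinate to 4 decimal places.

(-0.2005, 0.0601, -0.4840)

arm 1 at φ=0.0°: e+L cos θ1 = 0.1534;  S1 = (0.1534, 0.0000, -0.1359)
arm 2 at φ=120.0°: e+L cos θ2 = 0.2394;  S2 = (-0.1197, 0.2074, -0.0131)
arm 3 at φ=240.0°: e+L cos θ3 = 0.2259;  S3 = (-0.1130, -0.1957, -0.0634)
eliminate P² terms by subtracting sphere 1 from 2 and 3
plane₁₂: -0.5462x+0.4147y+0.2457z = 0.0155
det = 0.4347;  x = -0.0264+0.3597z,  y = 0.0026+-0.1188z
into |P−S₁|² = l²: 1.1435z² + 0.1419z + -0.1992 = 0;  Δ = 0.9312;  z = -0.4840 or 0.3599 → z<0 root = -0.4840
x = -0.2005, y = 0.0601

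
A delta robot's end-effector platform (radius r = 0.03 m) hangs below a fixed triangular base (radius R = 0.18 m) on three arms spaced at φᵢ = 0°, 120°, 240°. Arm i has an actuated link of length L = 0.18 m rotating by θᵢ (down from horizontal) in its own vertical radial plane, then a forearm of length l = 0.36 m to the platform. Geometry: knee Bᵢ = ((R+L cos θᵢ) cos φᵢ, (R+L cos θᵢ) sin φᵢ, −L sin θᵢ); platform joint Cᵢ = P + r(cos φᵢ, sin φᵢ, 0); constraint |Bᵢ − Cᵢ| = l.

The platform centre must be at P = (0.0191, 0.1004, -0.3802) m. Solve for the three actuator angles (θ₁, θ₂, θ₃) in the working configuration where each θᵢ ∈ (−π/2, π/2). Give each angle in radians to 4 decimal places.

rotate P by −φ1: (0.0191, 0.1004, -0.3802)
  A cos θ + B sin θ = C:  0.1309·cos θ + -0.3802·sin θ = -0.2071
  γ=atan2(-0.3802,0.1309)=-1.2392;  ψ=arccos(-0.5151)=2.1119;  θ1=γ+ψ≈0.8727
arm 2 (φ=120.0°): x'=0.0774, y'=-0.0667
  A cos θ + B sin θ = C:  0.0726·cos θ + -0.3802·sin θ = -0.1585
  θ2 = atan2(B,A) + arccos(C/0.3871) = 0.6107
rotate P by −φ3: (-0.0965, -0.0337, -0.3802)
  e−x'=0.2465;  (l²−L²−(e−x')²−y'²−z²)/2L = -0.3035
  √(A²+B²)=0.4531;  θ3 = -0.9956+2.3046 ≈ 1.3090

θ₁ = 0.8727, θ₂ = 0.6107, θ₃ = 1.3090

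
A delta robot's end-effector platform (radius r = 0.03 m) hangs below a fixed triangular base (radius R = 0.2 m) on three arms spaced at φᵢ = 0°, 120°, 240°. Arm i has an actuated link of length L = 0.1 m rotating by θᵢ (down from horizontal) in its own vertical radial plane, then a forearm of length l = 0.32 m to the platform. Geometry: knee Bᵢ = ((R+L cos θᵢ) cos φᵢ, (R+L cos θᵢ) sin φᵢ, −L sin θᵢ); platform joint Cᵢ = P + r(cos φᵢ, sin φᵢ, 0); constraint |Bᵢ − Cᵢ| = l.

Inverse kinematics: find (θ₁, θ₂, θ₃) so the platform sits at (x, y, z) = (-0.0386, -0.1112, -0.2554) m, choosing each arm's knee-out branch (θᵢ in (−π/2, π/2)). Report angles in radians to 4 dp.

arm 1 (φ=0.0°): x'=-0.0386, y'=-0.1112
  A cos θ + B sin θ = C:  0.2086·cos θ + -0.2554·sin θ = -0.1435
  √(A²+B²)=0.3298;  θ1 = -0.8859+2.0212 ≈ 1.1352
φ2=120.0° → target in arm frame (-0.0770, 0.0890)
  A cos θ + B sin θ = C:  0.2470·cos θ + -0.2554·sin θ = -0.2088
  √(A²+B²)=0.3553;  θ2 = -0.8021+2.1991 ≈ 1.3970
rotate P by −φ3: (0.1156, 0.0222, -0.2554)
  A cos θ + B sin θ = C:  0.0544·cos θ + -0.2554·sin θ = 0.1186
  √(A²+B²)=0.2611;  θ3 = -1.3609+1.0993 ≈ -0.2616

θ₁ = 1.1352, θ₂ = 1.3970, θ₃ = -0.2616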